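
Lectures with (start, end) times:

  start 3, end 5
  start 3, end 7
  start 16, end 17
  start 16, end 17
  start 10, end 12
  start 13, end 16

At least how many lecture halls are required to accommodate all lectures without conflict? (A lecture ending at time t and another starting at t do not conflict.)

Count concurrent intervals with a sweep; the peak is the room count.
Events (time:±→running): 3:+→1 3:+→2 … peak 2.

2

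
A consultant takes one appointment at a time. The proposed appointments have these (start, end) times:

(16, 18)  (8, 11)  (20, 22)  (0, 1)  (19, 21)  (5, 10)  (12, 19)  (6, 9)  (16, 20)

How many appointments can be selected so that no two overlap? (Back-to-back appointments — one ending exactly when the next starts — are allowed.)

4

Sort by end time and greedily take each interval whose start is ≥ the last chosen end.
Sorted by end: (0,1)  (6,9)  (5,10)  (8,11)  (16,18)  (12,19)  (16,20)  (19,21)  (20,22)
take (0,1); take (6,9); take (16,18); take (19,21).
Selected 4 appointments.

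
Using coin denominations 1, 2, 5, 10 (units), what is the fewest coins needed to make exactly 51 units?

51 = 5×10 + 1×1
Total coins = 5 + 1 = 6

6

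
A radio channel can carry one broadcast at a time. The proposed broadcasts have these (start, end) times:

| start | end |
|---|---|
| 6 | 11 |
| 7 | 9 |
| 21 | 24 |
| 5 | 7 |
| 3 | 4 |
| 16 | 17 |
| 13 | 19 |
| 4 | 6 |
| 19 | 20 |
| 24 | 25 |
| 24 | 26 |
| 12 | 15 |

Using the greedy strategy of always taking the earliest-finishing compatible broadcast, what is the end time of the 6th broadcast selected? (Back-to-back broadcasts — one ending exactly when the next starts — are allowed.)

Sort by end time and greedily take each interval whose start is ≥ the last chosen end.
By end time: (3,4), (4,6), (5,7), (7,9), (6,11), (12,15), (16,17), (13,19), (19,20), (21,24), (24,25), (24,26).
Pick (3,4); next start ≥ 4 → (4,6); next start ≥ 6 → (7,9); next start ≥ 9 → (12,15); next start ≥ 15 → (16,17); next start ≥ 17 → (19,20); next start ≥ 20 → (21,24); next start ≥ 24 → (24,25).
Selected: (3,4) (4,6) (7,9) (12,15) (16,17) (19,20) (21,24) (24,25)

20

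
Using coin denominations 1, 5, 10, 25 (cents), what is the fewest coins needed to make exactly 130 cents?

130 = 5×25 + 1×5
Total coins = 5 + 1 = 6

6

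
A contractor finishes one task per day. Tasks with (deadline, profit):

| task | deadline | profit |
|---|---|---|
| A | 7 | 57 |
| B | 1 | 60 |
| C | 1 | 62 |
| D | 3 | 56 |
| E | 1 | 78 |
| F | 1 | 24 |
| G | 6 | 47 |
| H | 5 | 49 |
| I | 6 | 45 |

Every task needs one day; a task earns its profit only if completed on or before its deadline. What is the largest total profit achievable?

332

By profit: E(d1,78), C(d1,62), B(d1,60), A(d7,57), D(d3,56), H(d5,49), G(d6,47), I(d6,45), F(d1,24)
E→slot 1; C skipped; B skipped; A→slot 7; D→slot 3; H→slot 5; G→slot 6; I→slot 4; F skipped.
Profit = 78 + 56 + 45 + 49 + 47 + 57 = 332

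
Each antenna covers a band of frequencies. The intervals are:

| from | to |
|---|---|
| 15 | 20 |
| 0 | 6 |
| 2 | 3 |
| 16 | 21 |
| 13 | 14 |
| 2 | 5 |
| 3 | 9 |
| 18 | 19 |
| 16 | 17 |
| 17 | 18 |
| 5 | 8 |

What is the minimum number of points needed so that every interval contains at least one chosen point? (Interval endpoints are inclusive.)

By right end: [2,3]  [2,5]  [0,6]  [5,8]  [3,9]  [13,14]  [16,17]  [17,18]  [18,19]  [15,20]  [16,21]
[2,3] uncovered → point at 3; [5,8] uncovered → point at 8; [13,14] uncovered → point at 14; [16,17] uncovered → point at 17; [18,19] uncovered → point at 19.
Points: 3, 8, 14, 17, 19 (5 total).

5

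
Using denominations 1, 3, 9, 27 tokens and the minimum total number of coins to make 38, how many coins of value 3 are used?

0

38 = 1×27 + 1×9 + 2×1
Count of 3: 0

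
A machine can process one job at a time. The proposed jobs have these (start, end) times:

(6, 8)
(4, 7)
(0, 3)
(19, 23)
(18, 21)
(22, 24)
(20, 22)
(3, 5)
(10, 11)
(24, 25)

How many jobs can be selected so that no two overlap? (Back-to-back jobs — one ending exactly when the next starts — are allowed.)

7

Sorted by end: (0,3)  (3,5)  (4,7)  (6,8)  (10,11)  (18,21)  (20,22)  (19,23)  (22,24)  (24,25)
take (0,3); take (3,5); take (6,8); take (10,11); take (18,21); skip (19,23); take (22,24); take (24,25).
Selected 7 jobs.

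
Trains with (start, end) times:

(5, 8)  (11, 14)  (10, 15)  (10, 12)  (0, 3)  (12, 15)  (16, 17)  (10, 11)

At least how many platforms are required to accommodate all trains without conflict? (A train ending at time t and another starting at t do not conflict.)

Events (time:±→running): 0:+→1 3:-→0 5:+→1 8:-→0 10:+→1 10:+→2 10:+→3 … peak 3.

3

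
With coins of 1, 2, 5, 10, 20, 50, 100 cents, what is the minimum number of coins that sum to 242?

Use the largest denomination that fits, subtract, and repeat.
242 − 2×100→42 − 2×20→2 − 1×2→0
Total coins = 2 + 2 + 1 = 5

5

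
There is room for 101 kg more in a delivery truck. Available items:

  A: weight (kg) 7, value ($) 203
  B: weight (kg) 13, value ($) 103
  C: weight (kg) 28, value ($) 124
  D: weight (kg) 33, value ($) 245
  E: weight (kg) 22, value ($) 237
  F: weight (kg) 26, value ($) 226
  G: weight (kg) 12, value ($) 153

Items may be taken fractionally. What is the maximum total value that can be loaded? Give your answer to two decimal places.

1077.91

Greedy by value/weight ratio, highest first.
Ratios (sorted): A 29.00, G 12.75, E 10.77, F 8.69, B 7.92, D 7.42, C 4.43
take A (7 @ 203); take G (12 @ 153); take E (22 @ 237); take F (26 @ 226); take B (13 @ 103); take 21/33 of D → 155.91. Capacity used 101/101.
Total value = 1077.91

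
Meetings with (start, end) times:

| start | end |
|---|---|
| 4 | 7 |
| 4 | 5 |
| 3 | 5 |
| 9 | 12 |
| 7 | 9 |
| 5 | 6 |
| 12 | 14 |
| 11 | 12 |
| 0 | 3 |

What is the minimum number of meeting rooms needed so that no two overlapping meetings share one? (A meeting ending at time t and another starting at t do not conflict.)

3

The answer is the maximum number of intervals overlapping at any instant.
starts: [0, 3, 4, 4, 5, 7, 9, 11, 12]
ends:   [3, 5, 5, 6, 7, 9, 12, 12, 14]
s0→1 e3→0 s3→1 s4→2 s4→3  — peak 3.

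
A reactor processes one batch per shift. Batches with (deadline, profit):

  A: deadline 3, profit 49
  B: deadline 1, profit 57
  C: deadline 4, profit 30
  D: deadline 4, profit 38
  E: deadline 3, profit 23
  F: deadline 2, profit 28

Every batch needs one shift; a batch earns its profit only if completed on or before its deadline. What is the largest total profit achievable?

174

Profit order: B=57 A=49 D=38 C=30 F=28 E=23
Assign: B→slot 1, A→slot 3, D→slot 4, C→slot 2, F skipped, E skipped.
Slots: [1:B] [2:C] [3:A] [4:D]
Profit = 57 + 30 + 49 + 38 = 174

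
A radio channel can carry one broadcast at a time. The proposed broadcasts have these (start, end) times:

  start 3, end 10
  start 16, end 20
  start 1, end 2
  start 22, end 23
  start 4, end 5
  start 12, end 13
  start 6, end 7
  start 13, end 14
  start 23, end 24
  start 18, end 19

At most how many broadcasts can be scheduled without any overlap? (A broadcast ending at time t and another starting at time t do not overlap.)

Greedy by earliest finish: after sorting by end time, pick each interval compatible with the last pick.
By end time: (1,2), (4,5), (6,7), (3,10), (12,13), (13,14), (18,19), (16,20), (22,23), (23,24).
Pick (1,2); next start ≥ 2 → (4,5); next start ≥ 5 → (6,7); next start ≥ 7 → (12,13); next start ≥ 13 → (13,14); next start ≥ 14 → (18,19); next start ≥ 19 → (22,23); next start ≥ 23 → (23,24).
Selected 8 broadcasts.

8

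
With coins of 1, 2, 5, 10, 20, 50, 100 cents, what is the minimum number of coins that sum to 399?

Greedy: take as many of the largest coin as possible, then repeat with the remainder.
399 = 3×100 + 1×50 + 2×20 + 1×5 + 2×2
Total coins = 3 + 1 + 2 + 1 + 2 = 9

9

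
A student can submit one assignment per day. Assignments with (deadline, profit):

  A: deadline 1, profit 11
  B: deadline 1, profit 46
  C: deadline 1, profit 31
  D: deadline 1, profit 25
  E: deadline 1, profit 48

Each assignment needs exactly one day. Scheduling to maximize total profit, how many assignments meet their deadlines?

Sort by profit descending; place each in the latest free slot ≤ its deadline.
By profit: E(d1,48), B(d1,46), C(d1,31), D(d1,25), A(d1,11)
E→slot 1; B skipped; C skipped; D skipped; A skipped.
1 of 5 scheduled.

1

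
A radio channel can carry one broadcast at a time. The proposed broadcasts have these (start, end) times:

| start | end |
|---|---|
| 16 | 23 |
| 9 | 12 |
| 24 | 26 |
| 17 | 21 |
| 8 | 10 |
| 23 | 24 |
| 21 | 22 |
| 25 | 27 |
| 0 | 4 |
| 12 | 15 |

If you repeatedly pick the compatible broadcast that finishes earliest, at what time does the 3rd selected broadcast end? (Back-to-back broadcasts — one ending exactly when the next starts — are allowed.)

15

Greedy by earliest finish: after sorting by end time, pick each interval compatible with the last pick.
Sorted by end: (0,4)  (8,10)  (9,12)  (12,15)  (17,21)  (21,22)  (16,23)  (23,24)  (24,26)  (25,27)
take (0,4); take (8,10); skip (9,12); take (12,15); take (17,21); take (21,22); take (23,24); take (24,26); skip (25,27).
Selected: (0,4) (8,10) (12,15) (17,21) (21,22) (23,24) (24,26)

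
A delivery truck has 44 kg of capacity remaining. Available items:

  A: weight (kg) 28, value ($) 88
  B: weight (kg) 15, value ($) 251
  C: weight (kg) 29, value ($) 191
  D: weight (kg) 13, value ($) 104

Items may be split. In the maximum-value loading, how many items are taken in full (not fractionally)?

Greedy by value/weight ratio, highest first.
Ratios (sorted): B 16.73, D 8.00, C 6.59, A 3.14
take B (15 @ 251); take D (13 @ 104); take 16/29 of C → 105.38. Capacity used 44/44.
2 item(s) taken whole; one partial (take 16/29 of C).

2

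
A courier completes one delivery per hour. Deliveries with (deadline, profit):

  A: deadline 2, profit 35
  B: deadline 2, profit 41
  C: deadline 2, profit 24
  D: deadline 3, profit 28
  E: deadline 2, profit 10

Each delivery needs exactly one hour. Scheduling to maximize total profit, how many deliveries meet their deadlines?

Take jobs in profit order; each goes to the latest open slot no later than its deadline.
Profit order: B=41 A=35 D=28 C=24 E=10
Assign: B→slot 2, A→slot 1, D→slot 3, C skipped, E skipped.
Slots: [1:A] [2:B] [3:D]
3 of 5 scheduled.

3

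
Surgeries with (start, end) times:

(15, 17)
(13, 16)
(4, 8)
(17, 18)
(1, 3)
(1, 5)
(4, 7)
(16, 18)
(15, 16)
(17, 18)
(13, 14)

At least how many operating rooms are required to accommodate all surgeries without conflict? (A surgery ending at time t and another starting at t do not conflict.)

3

starts: [1, 1, 4, 4, 13, 13, 15, 15, 16, 17, 17]
ends:   [3, 5, 7, 8, 14, 16, 16, 17, 18, 18, 18]
s1→1 s1→2 e3→1 s4→2 s4→3  — peak 3.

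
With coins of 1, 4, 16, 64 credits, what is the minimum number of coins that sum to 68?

2

Use the largest denomination that fits, subtract, and repeat.
68 = 1×64 + 1×4
Total coins = 1 + 1 = 2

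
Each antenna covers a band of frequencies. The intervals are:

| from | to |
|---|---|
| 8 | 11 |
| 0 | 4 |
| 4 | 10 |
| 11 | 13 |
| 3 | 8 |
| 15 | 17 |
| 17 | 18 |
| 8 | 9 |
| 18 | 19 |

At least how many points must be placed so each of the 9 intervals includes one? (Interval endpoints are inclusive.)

By right end: [0,4]  [3,8]  [8,9]  [4,10]  [8,11]  [11,13]  [15,17]  [17,18]  [18,19]
[0,4] uncovered → point at 4; [8,9] uncovered → point at 9; [11,13] uncovered → point at 13; [15,17] uncovered → point at 17; [18,19] uncovered → point at 19.
Points: 4, 9, 13, 17, 19 (5 total).

5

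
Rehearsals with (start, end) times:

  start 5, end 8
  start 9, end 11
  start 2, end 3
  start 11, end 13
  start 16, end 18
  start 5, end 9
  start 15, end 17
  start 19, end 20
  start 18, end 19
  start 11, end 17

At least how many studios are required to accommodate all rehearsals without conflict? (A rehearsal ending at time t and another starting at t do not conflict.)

Count concurrent intervals with a sweep; the peak is the room count.
Events (time:±→running): 2:+→1 3:-→0 5:+→1 5:+→2 8:-→1 9:-→0 9:+→1 11:-→0 11:+→1 11:+→2 13:-→1 15:+→2 16:+→3 … peak 3.

3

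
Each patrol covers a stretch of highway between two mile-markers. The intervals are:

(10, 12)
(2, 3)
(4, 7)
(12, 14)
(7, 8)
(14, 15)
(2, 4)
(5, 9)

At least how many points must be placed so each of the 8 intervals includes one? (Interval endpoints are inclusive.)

By right end: [2,3]  [2,4]  [4,7]  [7,8]  [5,9]  [10,12]  [12,14]  [14,15]
[2,3] uncovered → point at 3; [4,7] uncovered → point at 7; [10,12] uncovered → point at 12; [14,15] uncovered → point at 15.
Points: 3, 7, 12, 15 (4 total).

4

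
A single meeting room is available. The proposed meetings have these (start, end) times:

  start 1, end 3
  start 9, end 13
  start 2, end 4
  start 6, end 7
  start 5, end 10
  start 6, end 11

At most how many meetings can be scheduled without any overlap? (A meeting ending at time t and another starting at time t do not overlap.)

Greedy by earliest finish: after sorting by end time, pick each interval compatible with the last pick.
Sorted by end: (1,3)  (2,4)  (6,7)  (5,10)  (6,11)  (9,13)
take (1,3); take (6,7); skip (5,10); take (9,13).
Selected 3 meetings.

3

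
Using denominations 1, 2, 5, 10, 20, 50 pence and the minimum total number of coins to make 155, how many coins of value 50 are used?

3

Use the largest denomination that fits, subtract, and repeat.
155 = 3×50 + 1×5
Count of 50: 3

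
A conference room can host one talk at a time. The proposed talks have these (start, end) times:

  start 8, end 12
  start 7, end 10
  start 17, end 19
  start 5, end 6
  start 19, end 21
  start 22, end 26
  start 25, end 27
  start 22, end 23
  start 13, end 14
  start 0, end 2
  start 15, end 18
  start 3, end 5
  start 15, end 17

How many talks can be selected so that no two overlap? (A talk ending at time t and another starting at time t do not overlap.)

10

Order by finish time; keep every interval that doesn't clash with the previous kept one.
By end time: (0,2), (3,5), (5,6), (7,10), (8,12), (13,14), (15,17), (15,18), (17,19), (19,21), (22,23), (22,26), (25,27).
Pick (0,2); next start ≥ 2 → (3,5); next start ≥ 5 → (5,6); next start ≥ 6 → (7,10); next start ≥ 10 → (13,14); next start ≥ 14 → (15,17); next start ≥ 17 → (17,19); next start ≥ 19 → (19,21); next start ≥ 21 → (22,23); next start ≥ 23 → (25,27).
Selected 10 talks.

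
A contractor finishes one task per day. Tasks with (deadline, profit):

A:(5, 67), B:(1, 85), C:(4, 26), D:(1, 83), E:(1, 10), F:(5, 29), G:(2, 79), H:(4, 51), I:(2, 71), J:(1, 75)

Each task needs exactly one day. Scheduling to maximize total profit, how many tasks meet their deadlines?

5

Sort by profit descending; place each in the latest free slot ≤ its deadline.
By profit: B(d1,85), D(d1,83), G(d2,79), J(d1,75), I(d2,71), A(d5,67), H(d4,51), F(d5,29), C(d4,26), E(d1,10)
B→slot 1; D skipped; G→slot 2; J skipped; I skipped; A→slot 5; H→slot 4; F→slot 3; C skipped; E skipped.
5 of 10 scheduled.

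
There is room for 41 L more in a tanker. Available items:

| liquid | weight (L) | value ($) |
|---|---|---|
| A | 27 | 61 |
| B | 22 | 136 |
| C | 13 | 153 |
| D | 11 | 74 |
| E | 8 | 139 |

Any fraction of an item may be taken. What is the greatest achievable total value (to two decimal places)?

Greedy by value/weight ratio, highest first.
Order: E (139/8=17.38) > C (153/13=11.77) > D (74/11=6.73) > B (136/22=6.18) > A (61/27=2.26)
Fill: take E (8 @ 139) → take C (13 @ 153) → take D (11 @ 74) → take 9/22 of B → 55.64; 41/41 used.
Total value = 421.64

421.64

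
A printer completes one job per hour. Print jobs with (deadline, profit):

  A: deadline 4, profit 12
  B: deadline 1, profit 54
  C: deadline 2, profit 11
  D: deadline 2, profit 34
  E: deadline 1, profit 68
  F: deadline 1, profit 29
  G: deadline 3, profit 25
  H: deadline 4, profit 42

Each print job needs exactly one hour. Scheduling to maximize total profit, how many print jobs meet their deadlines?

Sort by profit descending; place each in the latest free slot ≤ its deadline.
Profit order: E=68 B=54 H=42 D=34 F=29 G=25 A=12 C=11
Assign: E→slot 1, B skipped, H→slot 4, D→slot 2, F skipped, G→slot 3, A skipped, C skipped.
Slots: [1:E] [2:D] [3:G] [4:H]
4 of 8 scheduled.

4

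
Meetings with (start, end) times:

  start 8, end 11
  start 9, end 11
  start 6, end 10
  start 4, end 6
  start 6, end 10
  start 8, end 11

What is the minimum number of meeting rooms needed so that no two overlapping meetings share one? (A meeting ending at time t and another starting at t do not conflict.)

5

The answer is the maximum number of intervals overlapping at any instant.
Events (time:±→running): 4:+→1 6:-→0 6:+→1 6:+→2 8:+→3 8:+→4 9:+→5 … peak 5.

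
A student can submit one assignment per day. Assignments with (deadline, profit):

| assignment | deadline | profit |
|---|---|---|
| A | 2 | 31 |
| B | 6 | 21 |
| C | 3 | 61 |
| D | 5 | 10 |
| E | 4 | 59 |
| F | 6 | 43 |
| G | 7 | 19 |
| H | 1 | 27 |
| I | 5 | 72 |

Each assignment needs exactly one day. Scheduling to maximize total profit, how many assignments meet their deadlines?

7

Sort by profit descending; place each in the latest free slot ≤ its deadline.
By profit: I(d5,72), C(d3,61), E(d4,59), F(d6,43), A(d2,31), H(d1,27), B(d6,21), G(d7,19), D(d5,10)
I→slot 5; C→slot 3; E→slot 4; F→slot 6; A→slot 2; H→slot 1; B skipped; G→slot 7; D skipped.
7 of 9 scheduled.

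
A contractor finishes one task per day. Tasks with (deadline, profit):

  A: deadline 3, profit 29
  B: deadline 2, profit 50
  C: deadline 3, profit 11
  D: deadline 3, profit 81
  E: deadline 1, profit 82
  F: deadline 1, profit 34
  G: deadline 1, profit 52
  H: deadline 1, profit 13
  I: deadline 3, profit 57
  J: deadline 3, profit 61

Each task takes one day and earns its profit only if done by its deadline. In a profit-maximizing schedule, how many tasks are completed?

Sort by profit descending; place each in the latest free slot ≤ its deadline.
By profit: E(d1,82), D(d3,81), J(d3,61), I(d3,57), G(d1,52), B(d2,50), F(d1,34), A(d3,29), H(d1,13), C(d3,11)
E→slot 1; D→slot 3; J→slot 2; I skipped; G skipped; B skipped; F skipped; A skipped; H skipped; C skipped.
3 of 10 scheduled.

3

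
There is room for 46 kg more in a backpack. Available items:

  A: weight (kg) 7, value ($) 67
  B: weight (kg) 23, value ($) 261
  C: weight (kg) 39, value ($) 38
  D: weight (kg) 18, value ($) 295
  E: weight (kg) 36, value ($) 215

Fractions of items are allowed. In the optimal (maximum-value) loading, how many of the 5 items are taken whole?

Greedy by value/weight ratio, highest first.
Ratios (sorted): D 16.39, B 11.35, A 9.57, E 5.97, C 0.97
take D (18 @ 295); take B (23 @ 261); take 5/7 of A → 47.86. Capacity used 46/46.
2 item(s) taken whole; one partial (take 5/7 of A).

2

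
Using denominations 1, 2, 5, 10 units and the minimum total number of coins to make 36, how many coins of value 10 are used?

3

Greedy: take as many of the largest coin as possible, then repeat with the remainder.
36 = 3×10 + 1×5 + 1×1
Count of 10: 3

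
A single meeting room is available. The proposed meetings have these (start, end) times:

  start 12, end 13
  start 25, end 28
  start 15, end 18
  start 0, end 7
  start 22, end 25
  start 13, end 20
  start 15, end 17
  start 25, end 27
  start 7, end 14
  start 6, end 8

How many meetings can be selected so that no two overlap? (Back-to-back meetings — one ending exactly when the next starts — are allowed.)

By end time: (0,7), (6,8), (12,13), (7,14), (15,17), (15,18), (13,20), (22,25), (25,27), (25,28).
Pick (0,7); next start ≥ 7 → (12,13); next start ≥ 13 → (15,17); next start ≥ 17 → (22,25); next start ≥ 25 → (25,27).
Selected 5 meetings.

5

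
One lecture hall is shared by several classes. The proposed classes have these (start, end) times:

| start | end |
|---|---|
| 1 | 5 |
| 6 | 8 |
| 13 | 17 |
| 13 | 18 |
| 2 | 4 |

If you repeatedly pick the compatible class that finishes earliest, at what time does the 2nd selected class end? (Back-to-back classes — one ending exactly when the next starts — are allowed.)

Sorted by end: (2,4)  (1,5)  (6,8)  (13,17)  (13,18)
take (2,4); take (6,8); take (13,17).
Selected: (2,4) (6,8) (13,17)

8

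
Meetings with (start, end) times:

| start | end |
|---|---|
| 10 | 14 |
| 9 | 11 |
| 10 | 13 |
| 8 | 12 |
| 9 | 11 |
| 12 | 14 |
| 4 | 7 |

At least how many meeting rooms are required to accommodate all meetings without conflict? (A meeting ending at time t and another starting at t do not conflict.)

Count concurrent intervals with a sweep; the peak is the room count.
starts: [4, 8, 9, 9, 10, 10, 12]
ends:   [7, 11, 11, 12, 13, 14, 14]
s4→1 e7→0 s8→1 s9→2 s9→3 s10→4 s10→5  — peak 5.

5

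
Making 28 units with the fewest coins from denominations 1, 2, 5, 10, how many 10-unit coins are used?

Use the largest denomination that fits, subtract, and repeat.
28 = 2×10 + 1×5 + 1×2 + 1×1
Count of 10: 2

2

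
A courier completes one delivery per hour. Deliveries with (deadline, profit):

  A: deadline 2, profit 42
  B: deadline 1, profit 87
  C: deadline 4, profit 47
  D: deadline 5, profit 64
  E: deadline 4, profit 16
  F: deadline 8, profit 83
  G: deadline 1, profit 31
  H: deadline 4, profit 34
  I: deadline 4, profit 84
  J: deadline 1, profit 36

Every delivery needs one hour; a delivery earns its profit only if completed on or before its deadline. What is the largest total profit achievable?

407

Profit order: B=87 I=84 F=83 D=64 C=47 A=42 J=36 H=34 G=31 E=16
Assign: B→slot 1, I→slot 4, F→slot 8, D→slot 5, C→slot 3, A→slot 2, J skipped, H skipped, G skipped, E skipped.
Slots: [1:B] [2:A] [3:C] [4:I] [5:D] [8:F]
Profit = 87 + 42 + 47 + 84 + 64 + 83 = 407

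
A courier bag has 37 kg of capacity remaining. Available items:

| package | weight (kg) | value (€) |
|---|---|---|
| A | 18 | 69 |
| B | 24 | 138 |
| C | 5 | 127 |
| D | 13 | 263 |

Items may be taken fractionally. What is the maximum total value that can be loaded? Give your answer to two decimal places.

Greedy by value/weight ratio, highest first.
Ratios (sorted): C 25.40, D 20.23, B 5.75, A 3.83
take C (5 @ 127); take D (13 @ 263); take 19/24 of B → 109.25. Capacity used 37/37.
Total value = 499.25

499.25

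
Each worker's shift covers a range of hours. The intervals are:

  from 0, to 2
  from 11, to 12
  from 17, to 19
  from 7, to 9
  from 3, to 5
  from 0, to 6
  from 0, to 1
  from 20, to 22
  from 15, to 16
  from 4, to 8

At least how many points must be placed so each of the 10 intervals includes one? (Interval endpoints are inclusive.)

7

By right end: [0,1]  [0,2]  [3,5]  [0,6]  [4,8]  [7,9]  [11,12]  [15,16]  [17,19]  [20,22]
[0,1] uncovered → point at 1; [3,5] uncovered → point at 5; [7,9] uncovered → point at 9; [11,12] uncovered → point at 12; [15,16] uncovered → point at 16; [17,19] uncovered → point at 19; [20,22] uncovered → point at 22.
Points: 1, 5, 9, 12, 16, 19, 22 (7 total).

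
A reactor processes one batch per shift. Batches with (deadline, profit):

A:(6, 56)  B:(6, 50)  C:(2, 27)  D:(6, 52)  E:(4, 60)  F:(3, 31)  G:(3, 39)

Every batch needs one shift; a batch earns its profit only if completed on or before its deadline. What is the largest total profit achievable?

Sort by profit descending; place each in the latest free slot ≤ its deadline.
By profit: E(d4,60), A(d6,56), D(d6,52), B(d6,50), G(d3,39), F(d3,31), C(d2,27)
E→slot 4; A→slot 6; D→slot 5; B→slot 3; G→slot 2; F→slot 1; C skipped.
Profit = 31 + 39 + 50 + 60 + 52 + 56 = 288

288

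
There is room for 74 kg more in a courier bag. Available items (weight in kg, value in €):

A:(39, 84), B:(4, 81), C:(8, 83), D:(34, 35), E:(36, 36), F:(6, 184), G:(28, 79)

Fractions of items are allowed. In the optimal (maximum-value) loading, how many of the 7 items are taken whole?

4

Ratios (sorted): F 30.67, B 20.25, C 10.38, G 2.82, A 2.15, D 1.03, E 1.00
take F (6 @ 184); take B (4 @ 81); take C (8 @ 83); take G (28 @ 79); take 28/39 of A → 60.31. Capacity used 74/74.
4 item(s) taken whole; one partial (take 28/39 of A).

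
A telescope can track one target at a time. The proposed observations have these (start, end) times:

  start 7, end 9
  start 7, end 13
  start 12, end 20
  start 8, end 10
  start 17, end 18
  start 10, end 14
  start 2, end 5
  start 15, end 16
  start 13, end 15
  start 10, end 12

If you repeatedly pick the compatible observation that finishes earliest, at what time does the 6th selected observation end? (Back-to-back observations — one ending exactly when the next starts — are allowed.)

Greedy by earliest finish: after sorting by end time, pick each interval compatible with the last pick.
By end time: (2,5), (7,9), (8,10), (10,12), (7,13), (10,14), (13,15), (15,16), (17,18), (12,20).
Pick (2,5); next start ≥ 5 → (7,9); next start ≥ 9 → (10,12); next start ≥ 12 → (13,15); next start ≥ 15 → (15,16); next start ≥ 16 → (17,18).
Selected: (2,5) (7,9) (10,12) (13,15) (15,16) (17,18)

18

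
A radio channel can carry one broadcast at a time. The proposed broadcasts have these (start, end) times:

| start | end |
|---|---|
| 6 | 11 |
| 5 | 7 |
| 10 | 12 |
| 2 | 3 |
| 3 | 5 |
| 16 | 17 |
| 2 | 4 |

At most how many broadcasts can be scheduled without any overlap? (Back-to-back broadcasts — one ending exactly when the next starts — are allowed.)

Sort by end time and greedily take each interval whose start is ≥ the last chosen end.
Sorted by end: (2,3)  (2,4)  (3,5)  (5,7)  (6,11)  (10,12)  (16,17)
take (2,3); skip (2,4); take (3,5); take (5,7); take (10,12); take (16,17).
Selected 5 broadcasts.

5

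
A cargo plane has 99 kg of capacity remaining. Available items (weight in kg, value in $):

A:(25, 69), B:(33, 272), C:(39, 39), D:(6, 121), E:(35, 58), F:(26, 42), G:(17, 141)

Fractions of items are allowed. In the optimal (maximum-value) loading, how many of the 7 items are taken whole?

4

Sort by value per unit weight and fill in that order.
Ratios (sorted): D 20.17, G 8.29, B 8.24, A 2.76, E 1.66, F 1.62, C 1.00
take D (6 @ 121); take G (17 @ 141); take B (33 @ 272); take A (25 @ 69); take 18/35 of E → 29.83. Capacity used 99/99.
4 item(s) taken whole; one partial (take 18/35 of E).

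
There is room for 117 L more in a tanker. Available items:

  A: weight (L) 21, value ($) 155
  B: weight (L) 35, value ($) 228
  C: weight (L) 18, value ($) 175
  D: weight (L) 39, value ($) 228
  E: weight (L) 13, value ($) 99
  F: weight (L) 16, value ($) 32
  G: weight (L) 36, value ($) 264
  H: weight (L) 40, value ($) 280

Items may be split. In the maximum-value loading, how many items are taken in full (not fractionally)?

4

Greedy by value/weight ratio, highest first.
Ratios (sorted): C 9.72, E 7.62, A 7.38, G 7.33, H 7.00, B 6.51, D 5.85, F 2.00
take C (18 @ 175); take E (13 @ 99); take A (21 @ 155); take G (36 @ 264); take 29/40 of H → 203.00. Capacity used 117/117.
4 item(s) taken whole; one partial (take 29/40 of H).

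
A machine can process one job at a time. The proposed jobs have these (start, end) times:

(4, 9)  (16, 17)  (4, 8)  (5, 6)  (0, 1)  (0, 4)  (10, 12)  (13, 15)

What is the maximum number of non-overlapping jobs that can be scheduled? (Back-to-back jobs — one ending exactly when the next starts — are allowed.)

Order by finish time; keep every interval that doesn't clash with the previous kept one.
Sorted by end: (0,1)  (0,4)  (5,6)  (4,8)  (4,9)  (10,12)  (13,15)  (16,17)
take (0,1); take (5,6); skip (4,8); take (10,12); take (13,15); take (16,17).
Selected 5 jobs.

5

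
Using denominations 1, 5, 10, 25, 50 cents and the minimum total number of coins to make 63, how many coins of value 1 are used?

Use the largest denomination that fits, subtract, and repeat.
63 = 1×50 + 1×10 + 3×1
Count of 1: 3

3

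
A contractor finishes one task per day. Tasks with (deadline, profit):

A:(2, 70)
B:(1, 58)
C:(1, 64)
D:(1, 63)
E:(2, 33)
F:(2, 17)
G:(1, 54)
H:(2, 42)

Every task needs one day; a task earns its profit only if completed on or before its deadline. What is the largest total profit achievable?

Sort by profit descending; place each in the latest free slot ≤ its deadline.
By profit: A(d2,70), C(d1,64), D(d1,63), B(d1,58), G(d1,54), H(d2,42), E(d2,33), F(d2,17)
A→slot 2; C→slot 1; D skipped; B skipped; G skipped; H skipped; E skipped; F skipped.
Profit = 64 + 70 = 134

134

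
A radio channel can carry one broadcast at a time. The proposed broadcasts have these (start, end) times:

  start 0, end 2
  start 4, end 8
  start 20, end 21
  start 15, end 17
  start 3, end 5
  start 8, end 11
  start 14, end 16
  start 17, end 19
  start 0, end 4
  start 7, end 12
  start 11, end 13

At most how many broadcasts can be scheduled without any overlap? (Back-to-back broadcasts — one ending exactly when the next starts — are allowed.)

Greedy by earliest finish: after sorting by end time, pick each interval compatible with the last pick.
By end time: (0,2), (0,4), (3,5), (4,8), (8,11), (7,12), (11,13), (14,16), (15,17), (17,19), (20,21).
Pick (0,2); next start ≥ 2 → (3,5); next start ≥ 5 → (8,11); next start ≥ 11 → (11,13); next start ≥ 13 → (14,16); next start ≥ 16 → (17,19); next start ≥ 19 → (20,21).
Selected 7 broadcasts.

7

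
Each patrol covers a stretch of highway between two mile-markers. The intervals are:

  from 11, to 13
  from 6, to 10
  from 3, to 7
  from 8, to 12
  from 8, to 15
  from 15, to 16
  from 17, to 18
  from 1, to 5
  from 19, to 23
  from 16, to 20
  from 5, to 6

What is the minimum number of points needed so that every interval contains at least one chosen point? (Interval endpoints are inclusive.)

6

Process intervals by earliest right end; each time one isn't hit yet, stab at its right endpoint.
By right end: [1,5]  [5,6]  [3,7]  [6,10]  [8,12]  [11,13]  [8,15]  [15,16]  [17,18]  [16,20]  [19,23]
[1,5] uncovered → point at 5; [6,10] uncovered → point at 10; [11,13] uncovered → point at 13; [15,16] uncovered → point at 16; [17,18] uncovered → point at 18; [19,23] uncovered → point at 23.
Points: 5, 10, 13, 16, 18, 23 (6 total).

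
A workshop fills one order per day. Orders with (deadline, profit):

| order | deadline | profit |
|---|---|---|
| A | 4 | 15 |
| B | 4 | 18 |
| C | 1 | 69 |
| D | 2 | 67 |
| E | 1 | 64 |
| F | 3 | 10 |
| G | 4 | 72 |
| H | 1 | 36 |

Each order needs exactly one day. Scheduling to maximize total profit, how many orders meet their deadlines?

4

Sort by profit descending; place each in the latest free slot ≤ its deadline.
Profit order: G=72 C=69 D=67 E=64 H=36 B=18 A=15 F=10
Assign: G→slot 4, C→slot 1, D→slot 2, E skipped, H skipped, B→slot 3, A skipped, F skipped.
Slots: [1:C] [2:D] [3:B] [4:G]
4 of 8 scheduled.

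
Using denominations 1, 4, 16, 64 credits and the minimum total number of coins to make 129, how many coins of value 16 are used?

0

Greedy: take as many of the largest coin as possible, then repeat with the remainder.
129 − 2×64→1 − 1×1→0
Count of 16: 0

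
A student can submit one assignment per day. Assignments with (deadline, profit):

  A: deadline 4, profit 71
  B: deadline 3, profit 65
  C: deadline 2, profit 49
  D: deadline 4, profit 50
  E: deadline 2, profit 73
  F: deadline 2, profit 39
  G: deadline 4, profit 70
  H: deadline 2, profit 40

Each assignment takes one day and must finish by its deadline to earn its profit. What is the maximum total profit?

Sort by profit descending; place each in the latest free slot ≤ its deadline.
By profit: E(d2,73), A(d4,71), G(d4,70), B(d3,65), D(d4,50), C(d2,49), H(d2,40), F(d2,39)
E→slot 2; A→slot 4; G→slot 3; B→slot 1; D skipped; C skipped; H skipped; F skipped.
Profit = 65 + 73 + 70 + 71 = 279

279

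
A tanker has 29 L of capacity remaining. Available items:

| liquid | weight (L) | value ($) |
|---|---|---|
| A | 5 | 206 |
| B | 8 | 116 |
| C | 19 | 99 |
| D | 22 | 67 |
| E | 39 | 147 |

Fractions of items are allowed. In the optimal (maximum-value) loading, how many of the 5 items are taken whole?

2

Sort by value per unit weight and fill in that order.
Order: A (206/5=41.20) > B (116/8=14.50) > C (99/19=5.21) > E (147/39=3.77) > D (67/22=3.05)
Fill: take A (5 @ 206) → take B (8 @ 116) → take 16/19 of C → 83.37; 29/29 used.
2 item(s) taken whole; one partial (take 16/19 of C).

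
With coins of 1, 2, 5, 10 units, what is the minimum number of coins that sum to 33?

5

33 = 3×10 + 1×2 + 1×1
Total coins = 3 + 1 + 1 = 5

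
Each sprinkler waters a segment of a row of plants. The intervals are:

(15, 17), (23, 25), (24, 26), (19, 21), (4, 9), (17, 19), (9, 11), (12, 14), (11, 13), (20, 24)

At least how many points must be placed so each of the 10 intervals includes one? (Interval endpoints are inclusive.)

Sort by right endpoint; whenever an interval is uncovered, place a point at its right end.
Sorted: [4,9] [9,11] [11,13] [12,14] [15,17] [17,19] [19,21] [20,24] [23,25] [24,26]
{[4,9],[9,11]} hit by 9; {[11,13],[12,14]} hit by 13; {[15,17],[17,19]} hit by 17; {[19,21],[20,24]} hit by 21; {[23,25],[24,26]} hit by 25.
Points: 9, 13, 17, 21, 25 (5 total).

5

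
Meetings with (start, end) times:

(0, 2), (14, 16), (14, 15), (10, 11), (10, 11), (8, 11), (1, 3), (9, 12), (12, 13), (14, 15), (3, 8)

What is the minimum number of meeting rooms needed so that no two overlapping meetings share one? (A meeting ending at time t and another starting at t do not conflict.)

4

The answer is the maximum number of intervals overlapping at any instant.
starts: [0, 1, 3, 8, 9, 10, 10, 12, 14, 14, 14]
ends:   [2, 3, 8, 11, 11, 11, 12, 13, 15, 15, 16]
s0→1 s1→2 e2→1 e3→0 s3→1 e8→0 s8→1 s9→2 s10→3 s10→4  — peak 4.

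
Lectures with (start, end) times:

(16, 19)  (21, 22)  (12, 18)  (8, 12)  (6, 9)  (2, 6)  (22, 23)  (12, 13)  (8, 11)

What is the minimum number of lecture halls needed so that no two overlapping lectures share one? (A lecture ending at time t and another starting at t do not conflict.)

Events (time:±→running): 2:+→1 6:-→0 6:+→1 8:+→2 8:+→3 … peak 3.

3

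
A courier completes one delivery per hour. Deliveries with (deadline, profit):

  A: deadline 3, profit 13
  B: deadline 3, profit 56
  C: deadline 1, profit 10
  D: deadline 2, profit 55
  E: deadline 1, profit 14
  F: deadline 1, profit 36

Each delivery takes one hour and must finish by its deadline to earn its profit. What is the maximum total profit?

Take jobs in profit order; each goes to the latest open slot no later than its deadline.
By profit: B(d3,56), D(d2,55), F(d1,36), E(d1,14), A(d3,13), C(d1,10)
B→slot 3; D→slot 2; F→slot 1; E skipped; A skipped; C skipped.
Profit = 36 + 55 + 56 = 147

147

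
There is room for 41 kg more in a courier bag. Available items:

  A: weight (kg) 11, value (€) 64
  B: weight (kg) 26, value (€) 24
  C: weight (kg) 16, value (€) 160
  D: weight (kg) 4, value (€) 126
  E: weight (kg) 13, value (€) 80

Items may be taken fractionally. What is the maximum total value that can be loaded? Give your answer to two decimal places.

412.55

Order: D (126/4=31.50) > C (160/16=10.00) > E (80/13=6.15) > A (64/11=5.82) > B (24/26=0.92)
Fill: take D (4 @ 126) → take C (16 @ 160) → take E (13 @ 80) → take 8/11 of A → 46.55; 41/41 used.
Total value = 412.55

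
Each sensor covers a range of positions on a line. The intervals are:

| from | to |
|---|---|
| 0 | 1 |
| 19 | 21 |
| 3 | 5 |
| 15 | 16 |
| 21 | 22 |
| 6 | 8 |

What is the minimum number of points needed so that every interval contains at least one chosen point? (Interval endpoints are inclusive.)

By right end: [0,1]  [3,5]  [6,8]  [15,16]  [19,21]  [21,22]
[0,1] uncovered → point at 1; [3,5] uncovered → point at 5; [6,8] uncovered → point at 8; [15,16] uncovered → point at 16; [19,21] uncovered → point at 21.
Points: 1, 5, 8, 16, 21 (5 total).

5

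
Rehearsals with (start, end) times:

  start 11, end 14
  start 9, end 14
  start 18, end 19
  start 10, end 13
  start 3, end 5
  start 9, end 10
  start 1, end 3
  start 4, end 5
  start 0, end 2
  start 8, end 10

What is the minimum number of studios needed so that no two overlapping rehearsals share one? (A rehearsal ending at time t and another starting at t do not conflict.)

3

Events (time:±→running): 0:+→1 1:+→2 2:-→1 3:-→0 3:+→1 4:+→2 5:-→1 5:-→0 8:+→1 9:+→2 9:+→3 … peak 3.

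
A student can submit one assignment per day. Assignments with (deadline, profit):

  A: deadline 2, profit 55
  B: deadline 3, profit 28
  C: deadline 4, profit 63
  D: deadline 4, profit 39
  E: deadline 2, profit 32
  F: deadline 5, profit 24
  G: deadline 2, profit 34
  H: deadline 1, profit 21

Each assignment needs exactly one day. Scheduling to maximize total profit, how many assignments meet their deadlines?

5

By profit: C(d4,63), A(d2,55), D(d4,39), G(d2,34), E(d2,32), B(d3,28), F(d5,24), H(d1,21)
C→slot 4; A→slot 2; D→slot 3; G→slot 1; E skipped; B skipped; F→slot 5; H skipped.
5 of 8 scheduled.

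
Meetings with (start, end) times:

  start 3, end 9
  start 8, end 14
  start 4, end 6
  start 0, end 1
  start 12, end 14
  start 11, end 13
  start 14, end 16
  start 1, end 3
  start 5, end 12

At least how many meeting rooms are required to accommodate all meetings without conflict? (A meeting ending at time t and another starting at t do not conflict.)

The answer is the maximum number of intervals overlapping at any instant.
Events (time:±→running): 0:+→1 1:-→0 1:+→1 3:-→0 3:+→1 4:+→2 5:+→3 … peak 3.

3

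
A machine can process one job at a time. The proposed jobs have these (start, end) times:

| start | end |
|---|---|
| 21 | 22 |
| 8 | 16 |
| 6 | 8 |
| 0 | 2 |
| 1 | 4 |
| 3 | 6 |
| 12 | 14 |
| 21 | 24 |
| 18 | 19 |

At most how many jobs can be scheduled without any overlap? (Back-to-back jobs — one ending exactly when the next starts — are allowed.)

6

Greedy by earliest finish: after sorting by end time, pick each interval compatible with the last pick.
By end time: (0,2), (1,4), (3,6), (6,8), (12,14), (8,16), (18,19), (21,22), (21,24).
Pick (0,2); next start ≥ 2 → (3,6); next start ≥ 6 → (6,8); next start ≥ 8 → (12,14); next start ≥ 14 → (18,19); next start ≥ 19 → (21,22).
Selected 6 jobs.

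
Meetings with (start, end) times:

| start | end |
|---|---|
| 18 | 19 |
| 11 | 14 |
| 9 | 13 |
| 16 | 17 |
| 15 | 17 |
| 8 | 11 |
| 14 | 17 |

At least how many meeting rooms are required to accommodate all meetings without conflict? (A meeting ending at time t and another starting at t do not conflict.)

Count concurrent intervals with a sweep; the peak is the room count.
starts: [8, 9, 11, 14, 15, 16, 18]
ends:   [11, 13, 14, 17, 17, 17, 19]
s8→1 s9→2 e11→1 s11→2 e13→1 e14→0 s14→1 s15→2 s16→3  — peak 3.

3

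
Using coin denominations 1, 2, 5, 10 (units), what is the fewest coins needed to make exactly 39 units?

6

Use the largest denomination that fits, subtract, and repeat.
39 = 3×10 + 1×5 + 2×2
Total coins = 3 + 1 + 2 = 6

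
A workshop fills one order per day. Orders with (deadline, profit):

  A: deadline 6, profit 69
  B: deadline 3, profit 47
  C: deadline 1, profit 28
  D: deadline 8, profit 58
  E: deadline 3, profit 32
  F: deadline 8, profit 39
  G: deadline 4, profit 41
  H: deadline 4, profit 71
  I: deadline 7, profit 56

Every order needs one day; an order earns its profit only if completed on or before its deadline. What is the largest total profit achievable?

Take jobs in profit order; each goes to the latest open slot no later than its deadline.
By profit: H(d4,71), A(d6,69), D(d8,58), I(d7,56), B(d3,47), G(d4,41), F(d8,39), E(d3,32), C(d1,28)
H→slot 4; A→slot 6; D→slot 8; I→slot 7; B→slot 3; G→slot 2; F→slot 5; E→slot 1; C skipped.
Profit = 32 + 41 + 47 + 71 + 39 + 69 + 56 + 58 = 413

413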